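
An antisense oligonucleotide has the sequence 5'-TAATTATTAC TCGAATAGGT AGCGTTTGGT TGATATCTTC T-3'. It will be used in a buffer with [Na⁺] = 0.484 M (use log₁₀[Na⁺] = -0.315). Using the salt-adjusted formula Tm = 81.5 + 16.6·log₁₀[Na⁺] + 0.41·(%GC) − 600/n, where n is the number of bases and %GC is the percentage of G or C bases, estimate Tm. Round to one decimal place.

Length n = 41. Scanning the sequence gives G=8, C=5, A=10, T=18.
G+C = 13, so %GC = 13/41 × 100 = 31.707%
Salt term: 16.6 × (-0.315) = -5.229
GC term: 0.41 × 31.707 = 13; length term: −600/41 = −14.634
Tm = 81.5 + (-5.229) + 13 − 14.634 = 74.637 → 74.6°C

74.6°C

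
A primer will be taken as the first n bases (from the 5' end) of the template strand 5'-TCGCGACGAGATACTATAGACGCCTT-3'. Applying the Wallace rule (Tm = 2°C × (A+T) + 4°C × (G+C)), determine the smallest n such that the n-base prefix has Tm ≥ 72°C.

n = 24

First 23 bases: TCGCGACGAGATACTATAGACGC → Tm = 70°C (< 72°C)
First 24 bases: TCGCGACGAGATACTATAGACGCC → Tm = 74°C (≥ 72°C)
Since every base adds ≥2°C, Tm only increases with n, so the threshold is first crossed at n = 24.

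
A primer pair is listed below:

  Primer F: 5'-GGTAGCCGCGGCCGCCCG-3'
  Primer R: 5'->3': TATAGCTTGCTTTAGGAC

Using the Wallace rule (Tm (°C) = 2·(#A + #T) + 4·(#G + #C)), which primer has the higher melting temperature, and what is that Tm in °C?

Primer F, 68°C

Primer F: A+T=2, G+C=16 → Tm = 2(2)+4(16) = 68°C
Primer R: A+T=11, G+C=7 → Tm = 2(11)+4(7) = 50°C
68°C vs 50°C → primer F is higher.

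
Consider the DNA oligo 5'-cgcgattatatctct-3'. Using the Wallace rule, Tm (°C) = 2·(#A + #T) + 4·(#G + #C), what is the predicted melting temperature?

42°C

Scanning the sequence gives A=3, G=2, C=4, T=6.
A+T = 9, G+C = 6
Tm = 4·6 + 2·9 = 24 + 18 = 42°C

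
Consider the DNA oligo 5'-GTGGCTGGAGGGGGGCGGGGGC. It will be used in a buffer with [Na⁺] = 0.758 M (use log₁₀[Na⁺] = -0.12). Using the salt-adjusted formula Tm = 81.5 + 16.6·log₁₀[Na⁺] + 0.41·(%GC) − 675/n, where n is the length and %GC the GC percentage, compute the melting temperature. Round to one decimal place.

84.2°C

Length n = 22. Base counts: C=3, A=1, T=2, G=16
G+C = 19, so %GC = 19/22 × 100 = 86.364%
Salt term: 16.6 × (-0.12) = -1.992
GC term: 0.41 × 86.364 = 35.409; length term: −675/22 = −30.682
Tm = 81.5 + (-1.992) + 35.409 − 30.682 = 84.235 → 84.2°C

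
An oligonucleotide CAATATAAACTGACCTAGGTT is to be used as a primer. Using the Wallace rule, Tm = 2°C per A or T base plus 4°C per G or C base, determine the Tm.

56°C

Scanning the sequence gives C=4, G=3, A=8, T=6.
So N_AT = 14 and N_GC = 7.
Tm = 2×14 + 4×7 = 56°C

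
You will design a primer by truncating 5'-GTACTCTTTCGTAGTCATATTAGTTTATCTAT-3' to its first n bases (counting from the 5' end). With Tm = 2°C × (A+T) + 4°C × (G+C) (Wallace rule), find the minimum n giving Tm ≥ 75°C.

n = 29

First 28 bases: GTACTCTTTCGTAGTCATATTAGTTTAT → Tm = 72°C (< 75°C)
First 29 bases: GTACTCTTTCGTAGTCATATTAGTTTATC → Tm = 76°C (≥ 75°C)
Since every base adds ≥2°C, Tm only increases with n, so the threshold is first crossed at n = 29.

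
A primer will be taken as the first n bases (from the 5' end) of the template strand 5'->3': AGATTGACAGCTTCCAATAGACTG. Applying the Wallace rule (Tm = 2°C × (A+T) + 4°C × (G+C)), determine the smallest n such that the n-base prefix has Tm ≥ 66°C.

First 23 bases: AGATTGACAGCTTCCAATAGACT → Tm = 64°C (< 66°C)
First 24 bases: AGATTGACAGCTTCCAATAGACTG → Tm = 68°C (≥ 66°C)
Since every base adds ≥2°C, Tm only increases with n, so the threshold is first crossed at n = 24.

n = 24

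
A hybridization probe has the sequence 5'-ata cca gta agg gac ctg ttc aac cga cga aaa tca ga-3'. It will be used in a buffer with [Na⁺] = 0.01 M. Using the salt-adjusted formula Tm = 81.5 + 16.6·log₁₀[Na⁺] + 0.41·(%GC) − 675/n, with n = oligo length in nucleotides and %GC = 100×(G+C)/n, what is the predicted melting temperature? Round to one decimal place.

48.9°C

Length n = 38. Scanning the sequence gives G=8, A=15, C=9, T=6.
G+C = 17, so %GC = 17/38 × 100 = 44.737%
Salt term: 16.6 × (-2) = -33.2
GC term: 0.41 × 44.737 = 18.342; length term: −675/38 = −17.763
Tm = 81.5 + (-33.2) + 18.342 − 17.763 = 48.879 → 48.9°C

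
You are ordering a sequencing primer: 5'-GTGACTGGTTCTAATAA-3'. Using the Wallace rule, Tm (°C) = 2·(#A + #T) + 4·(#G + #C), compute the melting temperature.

Counting bases: G=4, T=6, A=5, C=2
A+T = 11, G+C = 6
Tm = 4·6 + 2·11 = 24 + 22 = 46°C

46°C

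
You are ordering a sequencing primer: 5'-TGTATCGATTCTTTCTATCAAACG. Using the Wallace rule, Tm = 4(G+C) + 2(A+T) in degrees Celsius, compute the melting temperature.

64°C

C=5, T=10, A=6, G=3
AT pairs contribute 16, GC pairs contribute 8.
Tm = 2×16 + 4×8 = 64°C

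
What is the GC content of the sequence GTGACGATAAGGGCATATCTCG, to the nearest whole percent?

Base counts: C=4, A=6, G=7, T=5
G+C = 7 + 4 = 11 out of 22 bases
%GC = 11/22 × 100 = 50% ≈ 50%

50%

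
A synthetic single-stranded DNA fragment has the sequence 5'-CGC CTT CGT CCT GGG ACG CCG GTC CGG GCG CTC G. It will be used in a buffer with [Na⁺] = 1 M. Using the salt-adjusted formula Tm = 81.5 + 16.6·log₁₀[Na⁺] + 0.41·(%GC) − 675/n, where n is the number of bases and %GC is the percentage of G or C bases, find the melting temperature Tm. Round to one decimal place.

94.2°C

Length n = 34. Counting bases: A=1, C=14, G=13, T=6
G+C = 27, so %GC = 27/34 × 100 = 79.412%
Salt term: 16.6 × (0) = 0
GC term: 0.41 × 79.412 = 32.559; length term: −675/34 = −19.853
Tm = 81.5 + (0) + 32.559 − 19.853 = 94.206 → 94.2°C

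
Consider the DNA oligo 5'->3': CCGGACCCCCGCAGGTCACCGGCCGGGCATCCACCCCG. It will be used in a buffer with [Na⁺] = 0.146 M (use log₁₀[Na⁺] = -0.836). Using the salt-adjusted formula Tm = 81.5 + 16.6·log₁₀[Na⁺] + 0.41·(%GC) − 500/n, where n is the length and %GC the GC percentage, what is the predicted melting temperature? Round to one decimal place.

87.9°C

Length n = 38. Base counts: G=11, C=20, A=5, T=2
G+C = 31, so %GC = 31/38 × 100 = 81.579%
Salt term: 16.6 × (-0.836) = -13.878
GC term: 0.41 × 81.579 = 33.447; length term: −500/38 = −13.158
Tm = 81.5 + (-13.878) + 33.447 − 13.158 = 87.911 → 87.9°C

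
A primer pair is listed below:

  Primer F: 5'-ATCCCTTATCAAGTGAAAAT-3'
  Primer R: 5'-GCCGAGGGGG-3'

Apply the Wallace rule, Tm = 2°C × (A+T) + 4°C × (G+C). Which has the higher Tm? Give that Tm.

Primer F, 52°C

Primer F: A+T=14, G+C=6 → Tm = 2(14)+4(6) = 52°C
Primer R: A+T=1, G+C=9 → Tm = 2(1)+4(9) = 38°C
52°C vs 38°C → primer F is higher.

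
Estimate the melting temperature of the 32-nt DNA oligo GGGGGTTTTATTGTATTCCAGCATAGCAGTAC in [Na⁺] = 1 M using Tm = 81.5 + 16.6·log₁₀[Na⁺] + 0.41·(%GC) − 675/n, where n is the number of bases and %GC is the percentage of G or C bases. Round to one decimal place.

Length n = 32. Scanning the sequence gives T=11, G=9, C=5, A=7.
G+C = 14, so %GC = 14/32 × 100 = 43.75%
Salt term: 16.6 × (0) = 0
GC term: 0.41 × 43.75 = 17.938; length term: −675/32 = −21.094
Tm = 81.5 + (0) + 17.938 − 21.094 = 78.344 → 78.3°C

78.3°C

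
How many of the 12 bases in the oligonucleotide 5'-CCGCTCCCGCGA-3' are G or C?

10

Scanning the sequence gives C=7, G=3, A=1, T=1.
G+C = 3 + 7 = 10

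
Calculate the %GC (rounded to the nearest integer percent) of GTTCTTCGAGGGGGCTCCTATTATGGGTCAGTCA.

53%

Scanning the sequence gives A=5, T=11, G=11, C=7.
G+C = 11 + 7 = 18 out of 34 bases
%GC = 18/34 × 100 = 52.94% ≈ 53%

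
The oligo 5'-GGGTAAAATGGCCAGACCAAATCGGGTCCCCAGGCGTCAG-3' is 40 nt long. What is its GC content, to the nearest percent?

60%

T=5, C=11, A=11, G=13
G+C = 13 + 11 = 24 out of 40 bases
%GC = 24/40 × 100 = 60% ≈ 60%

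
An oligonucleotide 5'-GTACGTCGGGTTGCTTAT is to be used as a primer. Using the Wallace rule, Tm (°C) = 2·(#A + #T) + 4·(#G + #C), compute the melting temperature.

G=6, T=7, A=2, C=3
A+T = 9, G+C = 9
Tm = 2(9) + 4(9) = 18 + 36 = 54°C

54°C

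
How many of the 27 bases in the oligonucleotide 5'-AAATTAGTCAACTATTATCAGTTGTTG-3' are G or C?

7

Counting bases: C=3, T=11, A=9, G=4
G+C = 4 + 3 = 7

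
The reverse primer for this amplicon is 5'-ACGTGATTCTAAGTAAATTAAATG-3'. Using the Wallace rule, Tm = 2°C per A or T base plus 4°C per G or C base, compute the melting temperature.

60°C

Counting bases: C=2, A=10, T=8, G=4
A+T = 18, G+C = 6
Tm = 2(18) + 4(6) = 36 + 24 = 60°C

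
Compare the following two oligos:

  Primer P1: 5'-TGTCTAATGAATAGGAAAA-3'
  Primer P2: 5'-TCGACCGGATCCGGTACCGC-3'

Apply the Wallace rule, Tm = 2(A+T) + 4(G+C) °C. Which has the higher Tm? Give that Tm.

Primer P2, 68°C

Primer P1: A+T=14, G+C=5 → Tm = 2(14)+4(5) = 48°C
Primer P2: A+T=6, G+C=14 → Tm = 2(6)+4(14) = 68°C
48°C vs 68°C → primer P2 is higher.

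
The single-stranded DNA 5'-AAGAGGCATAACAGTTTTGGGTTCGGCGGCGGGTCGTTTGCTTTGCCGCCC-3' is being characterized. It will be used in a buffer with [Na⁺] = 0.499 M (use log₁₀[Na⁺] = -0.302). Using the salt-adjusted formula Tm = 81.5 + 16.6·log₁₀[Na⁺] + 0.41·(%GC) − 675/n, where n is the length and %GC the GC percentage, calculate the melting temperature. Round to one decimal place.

87.4°C

Length n = 51. Base counts: G=18, T=14, A=7, C=12
G+C = 30, so %GC = 30/51 × 100 = 58.824%
Salt term: 16.6 × (-0.302) = -5.013
GC term: 0.41 × 58.824 = 24.118; length term: −675/51 = −13.235
Tm = 81.5 + (-5.013) + 24.118 − 13.235 = 87.37 → 87.4°C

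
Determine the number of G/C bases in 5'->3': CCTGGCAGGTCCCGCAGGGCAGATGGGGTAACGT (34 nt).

A=6, G=14, C=9, T=5
G+C = 14 + 9 = 23

23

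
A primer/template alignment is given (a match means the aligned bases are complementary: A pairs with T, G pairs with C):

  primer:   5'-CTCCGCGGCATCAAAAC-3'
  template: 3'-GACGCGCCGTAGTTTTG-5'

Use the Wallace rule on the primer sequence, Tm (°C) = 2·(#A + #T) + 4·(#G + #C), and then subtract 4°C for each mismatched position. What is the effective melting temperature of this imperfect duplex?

Primer base counts: A=5, T=2, G=3, C=7 → A+T=7, G+C=10
Perfect-match Tm = 2(7) + 4(10) = 14 + 40 = 54°C
Mismatches (positions where the bases are not complementary): 1 (at position 3)
Effective Tm = 54 − 1×4 = 54 − 4 = 50°C

50°C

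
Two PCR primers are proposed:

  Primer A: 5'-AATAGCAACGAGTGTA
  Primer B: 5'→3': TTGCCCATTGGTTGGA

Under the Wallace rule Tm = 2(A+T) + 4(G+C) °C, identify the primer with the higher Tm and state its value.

Primer B, 48°C

Primer A: A+T=10, G+C=6 → Tm = 2(10)+4(6) = 44°C
Primer B: A+T=8, G+C=8 → Tm = 2(8)+4(8) = 48°C
44°C vs 48°C → primer B is higher.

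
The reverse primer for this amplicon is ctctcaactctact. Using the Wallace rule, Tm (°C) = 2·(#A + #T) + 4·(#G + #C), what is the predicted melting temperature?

40°C

Counting bases: C=6, A=3, T=5, G=0
A+T = 8, G+C = 6
Tm = 4·6 + 2·8 = 24 + 16 = 40°C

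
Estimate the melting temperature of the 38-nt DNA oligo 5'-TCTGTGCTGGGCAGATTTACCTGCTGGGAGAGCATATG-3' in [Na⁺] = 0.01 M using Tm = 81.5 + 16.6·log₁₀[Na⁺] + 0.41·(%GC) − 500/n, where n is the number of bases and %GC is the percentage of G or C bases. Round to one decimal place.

56.7°C

Length n = 38. Base counts: A=7, C=7, T=11, G=13
G+C = 20, so %GC = 20/38 × 100 = 52.632%
Salt term: 16.6 × (-2) = -33.2
GC term: 0.41 × 52.632 = 21.579; length term: −500/38 = −13.158
Tm = 81.5 + (-33.2) + 21.579 − 13.158 = 56.721 → 56.7°C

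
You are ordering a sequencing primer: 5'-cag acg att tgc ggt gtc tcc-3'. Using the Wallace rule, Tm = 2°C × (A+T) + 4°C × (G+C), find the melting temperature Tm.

T=6, G=6, A=3, C=6
AT pairs contribute 9, GC pairs contribute 12.
Tm = 4·12 + 2·9 = 48 + 18 = 66°C

66°C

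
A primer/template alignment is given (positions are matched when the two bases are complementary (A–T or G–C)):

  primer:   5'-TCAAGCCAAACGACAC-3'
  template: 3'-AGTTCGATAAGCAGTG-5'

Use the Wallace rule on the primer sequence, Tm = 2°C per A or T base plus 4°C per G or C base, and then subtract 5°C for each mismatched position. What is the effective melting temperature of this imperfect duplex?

Primer base counts: A=7, T=1, G=2, C=6 → A+T=8, G+C=8
Perfect-match Tm = 2(8) + 4(8) = 16 + 32 = 48°C
Mismatches (positions where the bases are not complementary): 4 (at positions 7, 9, 10, 13)
Effective Tm = 48 − 4×5 = 48 − 20 = 28°C

28°C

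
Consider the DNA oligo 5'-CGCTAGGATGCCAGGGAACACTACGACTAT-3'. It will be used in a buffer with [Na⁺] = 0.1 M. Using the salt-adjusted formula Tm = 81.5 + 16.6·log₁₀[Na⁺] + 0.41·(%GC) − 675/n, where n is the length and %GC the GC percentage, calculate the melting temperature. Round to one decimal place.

Length n = 30. Counting bases: A=9, T=5, C=8, G=8
G+C = 16, so %GC = 16/30 × 100 = 53.333%
Salt term: 16.6 × (-1) = -16.6
GC term: 0.41 × 53.333 = 21.867; length term: −675/30 = −22.5
Tm = 81.5 + (-16.6) + 21.867 − 22.5 = 64.267 → 64.3°C

64.3°C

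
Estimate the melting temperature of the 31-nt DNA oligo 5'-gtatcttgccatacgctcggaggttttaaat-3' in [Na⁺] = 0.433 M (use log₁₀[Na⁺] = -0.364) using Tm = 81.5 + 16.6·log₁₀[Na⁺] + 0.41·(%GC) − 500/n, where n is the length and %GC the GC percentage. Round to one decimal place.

76.5°C

Length n = 31. C=6, A=7, T=11, G=7
G+C = 13, so %GC = 13/31 × 100 = 41.935%
Salt term: 16.6 × (-0.364) = -6.042
GC term: 0.41 × 41.935 = 17.193; length term: −500/31 = −16.129
Tm = 81.5 + (-6.042) + 17.193 − 16.129 = 76.522 → 76.5°C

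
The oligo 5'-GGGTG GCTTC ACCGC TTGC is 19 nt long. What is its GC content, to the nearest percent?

68%

Base counts: G=7, T=5, C=6, A=1
G+C = 7 + 6 = 13 out of 19 bases
%GC = 13/19 × 100 = 68.42% ≈ 68%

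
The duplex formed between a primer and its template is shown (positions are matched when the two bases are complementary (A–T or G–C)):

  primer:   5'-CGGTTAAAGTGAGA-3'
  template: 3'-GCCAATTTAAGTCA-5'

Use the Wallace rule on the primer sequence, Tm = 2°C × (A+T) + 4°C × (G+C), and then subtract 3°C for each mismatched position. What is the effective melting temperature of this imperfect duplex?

31°C

Primer base counts: A=5, T=3, G=5, C=1 → A+T=8, G+C=6
Perfect-match Tm = 2(8) + 4(6) = 16 + 24 = 40°C
Mismatches (positions where the bases are not complementary): 3 (at positions 9, 11, 14)
Effective Tm = 40 − 3×3 = 40 − 9 = 31°C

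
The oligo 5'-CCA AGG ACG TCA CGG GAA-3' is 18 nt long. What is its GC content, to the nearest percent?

G=6, A=6, C=5, T=1
G+C = 6 + 5 = 11 out of 18 bases
%GC = 11/18 × 100 = 61.11% ≈ 61%

61%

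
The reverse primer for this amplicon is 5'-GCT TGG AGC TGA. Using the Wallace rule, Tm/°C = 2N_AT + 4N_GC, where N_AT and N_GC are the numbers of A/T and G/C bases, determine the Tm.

A=2, C=2, T=3, G=5
So N_AT = 5 and N_GC = 7.
Tm = 4·7 + 2·5 = 28 + 10 = 38°C

38°C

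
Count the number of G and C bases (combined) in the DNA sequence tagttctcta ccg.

Base counts: C=4, A=2, T=5, G=2
Total G or C: 2 + 4 = 6

6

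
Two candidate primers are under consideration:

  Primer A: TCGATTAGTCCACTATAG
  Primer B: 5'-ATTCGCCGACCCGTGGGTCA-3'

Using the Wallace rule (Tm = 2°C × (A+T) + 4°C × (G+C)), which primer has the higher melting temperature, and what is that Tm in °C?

Primer B, 66°C

Primer A: A+T=11, G+C=7 → Tm = 2(11)+4(7) = 50°C
Primer B: A+T=7, G+C=13 → Tm = 2(7)+4(13) = 66°C
50°C vs 66°C → primer B is higher.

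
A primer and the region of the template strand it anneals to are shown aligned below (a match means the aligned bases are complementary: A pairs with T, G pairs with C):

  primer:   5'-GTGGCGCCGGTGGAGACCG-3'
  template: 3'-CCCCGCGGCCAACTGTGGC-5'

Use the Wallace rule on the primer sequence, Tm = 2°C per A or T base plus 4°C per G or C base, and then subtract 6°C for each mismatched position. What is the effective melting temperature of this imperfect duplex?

Primer base counts: A=2, T=2, G=10, C=5 → A+T=4, G+C=15
Perfect-match Tm = 2(4) + 4(15) = 8 + 60 = 68°C
Mismatches (positions where the bases are not complementary): 3 (at positions 2, 12, 15)
Effective Tm = 68 − 3×6 = 68 − 18 = 50°C

50°C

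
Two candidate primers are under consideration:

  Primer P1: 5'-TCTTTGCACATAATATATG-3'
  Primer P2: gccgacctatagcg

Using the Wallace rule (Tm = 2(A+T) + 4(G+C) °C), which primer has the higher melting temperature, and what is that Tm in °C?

Primer P1: A+T=14, G+C=5 → Tm = 2(14)+4(5) = 48°C
Primer P2: A+T=5, G+C=9 → Tm = 2(5)+4(9) = 46°C
48°C vs 46°C → primer P1 is higher.

Primer P1, 48°C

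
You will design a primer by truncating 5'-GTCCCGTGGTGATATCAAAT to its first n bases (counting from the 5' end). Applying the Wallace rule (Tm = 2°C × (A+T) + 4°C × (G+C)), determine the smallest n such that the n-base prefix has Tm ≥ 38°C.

n = 11

First 10 bases: GTCCCGTGGT → Tm = 34°C (< 38°C)
First 11 bases: GTCCCGTGGTG → Tm = 38°C (≥ 38°C)
Each additional base adds 2°C (A/T) or 4°C (G/C), so Tm is non-decreasing in n; n = 11 is the first length to reach 38°C.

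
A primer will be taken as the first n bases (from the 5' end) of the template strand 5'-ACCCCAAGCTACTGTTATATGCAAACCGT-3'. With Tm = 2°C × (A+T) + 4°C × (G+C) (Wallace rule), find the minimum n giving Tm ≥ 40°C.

First 12 bases: ACCCCAAGCTAC → Tm = 38°C (< 40°C)
First 13 bases: ACCCCAAGCTACT → Tm = 40°C (≥ 40°C)
Since every base adds ≥2°C, Tm only increases with n, so the threshold is first crossed at n = 13.

n = 13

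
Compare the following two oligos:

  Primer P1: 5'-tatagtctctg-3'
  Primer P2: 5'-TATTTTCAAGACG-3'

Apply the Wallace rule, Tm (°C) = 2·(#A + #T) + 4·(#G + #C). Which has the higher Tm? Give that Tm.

Primer P2, 34°C

Primer P1: A+T=7, G+C=4 → Tm = 2(7)+4(4) = 30°C
Primer P2: A+T=9, G+C=4 → Tm = 2(9)+4(4) = 34°C
30°C vs 34°C → primer P2 is higher.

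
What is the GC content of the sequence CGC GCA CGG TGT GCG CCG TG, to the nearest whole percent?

C=7, G=9, A=1, T=3
G+C = 9 + 7 = 16 out of 20 bases
%GC = 16/20 × 100 = 80% ≈ 80%

80%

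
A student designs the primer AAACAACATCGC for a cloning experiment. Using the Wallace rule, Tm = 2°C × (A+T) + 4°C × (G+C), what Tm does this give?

34°C

Base counts: G=1, A=6, T=1, C=4
AT pairs contribute 7, GC pairs contribute 5.
Tm = 2(7) + 4(5) = 14 + 20 = 34°C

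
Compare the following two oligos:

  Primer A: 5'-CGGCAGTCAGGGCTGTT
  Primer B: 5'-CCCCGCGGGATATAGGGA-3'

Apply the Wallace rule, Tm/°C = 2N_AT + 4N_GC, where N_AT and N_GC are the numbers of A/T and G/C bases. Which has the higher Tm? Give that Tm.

Primer A: A+T=6, G+C=11 → Tm = 2(6)+4(11) = 56°C
Primer B: A+T=6, G+C=12 → Tm = 2(6)+4(12) = 60°C
56°C vs 60°C → primer B is higher.

Primer B, 60°C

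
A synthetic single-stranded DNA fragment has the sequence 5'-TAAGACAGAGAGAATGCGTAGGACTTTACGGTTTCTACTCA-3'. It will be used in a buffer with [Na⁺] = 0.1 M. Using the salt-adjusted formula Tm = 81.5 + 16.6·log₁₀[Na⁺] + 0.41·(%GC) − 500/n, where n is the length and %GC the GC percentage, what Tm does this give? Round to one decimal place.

69.7°C

Length n = 41. Base counts: C=7, G=10, T=11, A=13
G+C = 17, so %GC = 17/41 × 100 = 41.463%
Salt term: 16.6 × (-1) = -16.6
GC term: 0.41 × 41.463 = 17; length term: −500/41 = −12.195
Tm = 81.5 + (-16.6) + 17 − 12.195 = 69.705 → 69.7°C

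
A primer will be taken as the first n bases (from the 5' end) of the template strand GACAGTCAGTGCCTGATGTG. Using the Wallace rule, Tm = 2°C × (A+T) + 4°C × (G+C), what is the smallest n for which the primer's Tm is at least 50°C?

n = 16

First 15 bases: GACAGTCAGTGCCTG → Tm = 48°C (< 50°C)
First 16 bases: GACAGTCAGTGCCTGA → Tm = 50°C (≥ 50°C)
Each additional base adds 2°C (A/T) or 4°C (G/C), so Tm is non-decreasing in n; n = 16 is the first length to reach 50°C.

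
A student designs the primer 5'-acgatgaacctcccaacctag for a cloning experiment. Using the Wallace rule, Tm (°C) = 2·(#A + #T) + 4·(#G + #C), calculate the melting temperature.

64°C

Counting bases: A=7, G=3, T=3, C=8
A+T = 10, G+C = 11
Tm = 2(10) + 4(11) = 20 + 44 = 64°C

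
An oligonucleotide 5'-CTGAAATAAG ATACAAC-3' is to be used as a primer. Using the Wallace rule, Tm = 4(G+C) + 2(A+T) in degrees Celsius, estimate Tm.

Counting bases: T=3, G=2, A=9, C=3
So N_AT = 12 and N_GC = 5.
Tm = 2×12 + 4×5 = 44°C

44°C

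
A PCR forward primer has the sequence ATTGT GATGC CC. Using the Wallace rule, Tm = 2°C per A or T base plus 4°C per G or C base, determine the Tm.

36°C

Scanning the sequence gives G=3, T=4, C=3, A=2.
A+T = 6, G+C = 6
Tm = 2(6) + 4(6) = 12 + 24 = 36°C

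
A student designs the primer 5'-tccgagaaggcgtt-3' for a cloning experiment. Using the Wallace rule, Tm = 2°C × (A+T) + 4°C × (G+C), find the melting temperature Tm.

44°C

T=3, C=3, A=3, G=5
A+T = 6, G+C = 8
Tm = 2×6 + 4×8 = 44°C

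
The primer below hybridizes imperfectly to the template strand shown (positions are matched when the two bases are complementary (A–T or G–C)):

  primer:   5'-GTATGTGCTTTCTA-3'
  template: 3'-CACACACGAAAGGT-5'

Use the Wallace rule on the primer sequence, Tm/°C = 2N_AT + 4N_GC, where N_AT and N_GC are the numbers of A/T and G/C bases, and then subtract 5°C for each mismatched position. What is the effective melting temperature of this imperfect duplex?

Primer base counts: A=2, T=7, G=3, C=2 → A+T=9, G+C=5
Perfect-match Tm = 2(9) + 4(5) = 18 + 20 = 38°C
Mismatches (positions where the bases are not complementary): 2 (at positions 3, 13)
Effective Tm = 38 − 2×5 = 38 − 10 = 28°C

28°C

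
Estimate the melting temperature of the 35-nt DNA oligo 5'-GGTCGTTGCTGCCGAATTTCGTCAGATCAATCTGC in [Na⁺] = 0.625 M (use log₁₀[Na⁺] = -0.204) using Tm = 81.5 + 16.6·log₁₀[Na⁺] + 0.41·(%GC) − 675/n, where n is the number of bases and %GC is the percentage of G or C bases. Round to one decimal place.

79.9°C

Length n = 35. Counting bases: T=11, C=9, G=9, A=6
G+C = 18, so %GC = 18/35 × 100 = 51.429%
Salt term: 16.6 × (-0.204) = -3.386
GC term: 0.41 × 51.429 = 21.086; length term: −675/35 = −19.286
Tm = 81.5 + (-3.386) + 21.086 − 19.286 = 79.914 → 79.9°C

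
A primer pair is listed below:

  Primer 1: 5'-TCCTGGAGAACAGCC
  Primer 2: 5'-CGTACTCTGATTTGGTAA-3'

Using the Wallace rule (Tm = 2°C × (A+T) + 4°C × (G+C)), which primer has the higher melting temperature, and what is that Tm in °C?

Primer 1: A+T=6, G+C=9 → Tm = 2(6)+4(9) = 48°C
Primer 2: A+T=11, G+C=7 → Tm = 2(11)+4(7) = 50°C
48°C vs 50°C → primer 2 is higher.

Primer 2, 50°C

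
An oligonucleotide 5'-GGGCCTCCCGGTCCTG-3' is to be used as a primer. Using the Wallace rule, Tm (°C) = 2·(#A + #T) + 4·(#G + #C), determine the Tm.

Scanning the sequence gives G=6, T=3, A=0, C=7.
So N_AT = 3 and N_GC = 13.
Tm = 2(3) + 4(13) = 6 + 52 = 58°C

58°C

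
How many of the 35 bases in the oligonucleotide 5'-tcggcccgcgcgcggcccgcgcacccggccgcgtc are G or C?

Counting bases: A=1, T=2, G=13, C=19
G+C = 13 + 19 = 32

32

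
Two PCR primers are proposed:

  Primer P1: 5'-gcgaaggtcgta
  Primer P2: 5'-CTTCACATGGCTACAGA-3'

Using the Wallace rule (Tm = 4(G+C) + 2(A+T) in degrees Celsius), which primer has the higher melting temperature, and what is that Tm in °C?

Primer P2, 50°C

Primer P1: A+T=5, G+C=7 → Tm = 2(5)+4(7) = 38°C
Primer P2: A+T=9, G+C=8 → Tm = 2(9)+4(8) = 50°C
38°C vs 50°C → primer P2 is higher.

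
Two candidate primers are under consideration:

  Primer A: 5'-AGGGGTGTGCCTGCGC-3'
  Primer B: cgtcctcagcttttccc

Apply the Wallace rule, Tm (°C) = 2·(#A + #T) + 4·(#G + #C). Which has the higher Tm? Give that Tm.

Primer A: A+T=4, G+C=12 → Tm = 2(4)+4(12) = 56°C
Primer B: A+T=7, G+C=10 → Tm = 2(7)+4(10) = 54°C
56°C vs 54°C → primer A is higher.

Primer A, 56°C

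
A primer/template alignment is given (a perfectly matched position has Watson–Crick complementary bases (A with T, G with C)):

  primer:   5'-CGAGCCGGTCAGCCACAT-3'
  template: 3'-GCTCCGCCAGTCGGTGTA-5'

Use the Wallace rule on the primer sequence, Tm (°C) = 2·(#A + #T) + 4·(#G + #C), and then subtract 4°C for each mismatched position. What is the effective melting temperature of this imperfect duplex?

Primer base counts: A=4, T=2, G=5, C=7 → A+T=6, G+C=12
Perfect-match Tm = 2(6) + 4(12) = 12 + 48 = 60°C
Mismatches (positions where the bases are not complementary): 1 (at position 5)
Effective Tm = 60 − 1×4 = 60 − 4 = 56°C

56°C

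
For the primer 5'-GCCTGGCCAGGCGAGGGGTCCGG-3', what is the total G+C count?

Base counts: A=2, C=7, T=2, G=12
G+C = 12 + 7 = 19

19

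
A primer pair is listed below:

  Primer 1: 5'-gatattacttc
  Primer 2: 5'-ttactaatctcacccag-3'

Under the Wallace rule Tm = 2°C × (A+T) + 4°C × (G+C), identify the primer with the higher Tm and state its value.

Primer 2, 48°C

Primer 1: A+T=8, G+C=3 → Tm = 2(8)+4(3) = 28°C
Primer 2: A+T=10, G+C=7 → Tm = 2(10)+4(7) = 48°C
28°C vs 48°C → primer 2 is higher.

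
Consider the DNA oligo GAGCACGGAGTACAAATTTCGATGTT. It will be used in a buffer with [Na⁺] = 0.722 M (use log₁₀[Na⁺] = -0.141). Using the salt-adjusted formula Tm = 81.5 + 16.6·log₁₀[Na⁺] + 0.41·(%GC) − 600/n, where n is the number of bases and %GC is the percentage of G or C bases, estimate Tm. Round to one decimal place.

73.4°C

Length n = 26. G=7, A=8, C=4, T=7
G+C = 11, so %GC = 11/26 × 100 = 42.308%
Salt term: 16.6 × (-0.141) = -2.341
GC term: 0.41 × 42.308 = 17.346; length term: −600/26 = −23.077
Tm = 81.5 + (-2.341) + 17.346 − 23.077 = 73.428 → 73.4°C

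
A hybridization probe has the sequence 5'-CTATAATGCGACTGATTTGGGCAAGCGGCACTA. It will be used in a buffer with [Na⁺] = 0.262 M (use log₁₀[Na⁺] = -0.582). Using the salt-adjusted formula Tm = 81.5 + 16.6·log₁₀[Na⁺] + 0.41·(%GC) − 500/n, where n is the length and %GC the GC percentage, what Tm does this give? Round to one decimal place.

Length n = 33. Scanning the sequence gives A=9, G=9, C=7, T=8.
G+C = 16, so %GC = 16/33 × 100 = 48.485%
Salt term: 16.6 × (-0.582) = -9.661
GC term: 0.41 × 48.485 = 19.879; length term: −500/33 = −15.152
Tm = 81.5 + (-9.661) + 19.879 − 15.152 = 76.566 → 76.6°C

76.6°C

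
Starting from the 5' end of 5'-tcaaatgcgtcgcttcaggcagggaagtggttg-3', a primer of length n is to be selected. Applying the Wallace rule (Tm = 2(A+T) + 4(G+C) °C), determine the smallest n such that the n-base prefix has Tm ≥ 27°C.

n = 10

First 9 bases: TCAAATGCG → Tm = 26°C (< 27°C)
First 10 bases: TCAAATGCGT → Tm = 28°C (≥ 27°C)
Since every base adds ≥2°C, Tm only increases with n, so the threshold is first crossed at n = 10.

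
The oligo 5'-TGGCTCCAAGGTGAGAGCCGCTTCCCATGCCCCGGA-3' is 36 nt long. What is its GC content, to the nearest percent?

Counting bases: T=6, G=11, C=13, A=6
G+C = 11 + 13 = 24 out of 36 bases
%GC = 24/36 × 100 = 66.67% ≈ 67%

67%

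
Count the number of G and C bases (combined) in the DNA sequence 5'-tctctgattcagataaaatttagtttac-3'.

7

Counting bases: G=3, A=9, C=4, T=12
Total G or C: 3 + 4 = 7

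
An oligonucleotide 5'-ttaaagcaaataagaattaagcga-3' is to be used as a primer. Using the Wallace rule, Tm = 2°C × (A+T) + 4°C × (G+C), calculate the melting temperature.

60°C

Base counts: T=5, C=2, G=4, A=13
So N_AT = 18 and N_GC = 6.
Tm = 4·6 + 2·18 = 24 + 36 = 60°C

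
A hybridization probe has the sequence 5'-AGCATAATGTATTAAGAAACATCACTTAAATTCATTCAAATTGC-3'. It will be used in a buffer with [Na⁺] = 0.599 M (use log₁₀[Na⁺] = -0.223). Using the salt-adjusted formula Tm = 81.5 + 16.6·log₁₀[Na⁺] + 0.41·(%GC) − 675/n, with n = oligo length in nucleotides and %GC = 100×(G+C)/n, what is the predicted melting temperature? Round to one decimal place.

Length n = 44. Counting bases: T=14, A=19, C=7, G=4
G+C = 11, so %GC = 11/44 × 100 = 25%
Salt term: 16.6 × (-0.223) = -3.702
GC term: 0.41 × 25 = 10.25; length term: −675/44 = −15.341
Tm = 81.5 + (-3.702) + 10.25 − 15.341 = 72.707 → 72.7°C

72.7°C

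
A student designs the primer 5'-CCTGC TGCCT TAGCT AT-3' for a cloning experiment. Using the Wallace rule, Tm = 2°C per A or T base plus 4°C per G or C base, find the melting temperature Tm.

Scanning the sequence gives A=2, T=6, C=6, G=3.
So N_AT = 8 and N_GC = 9.
Tm = 2(8) + 4(9) = 16 + 36 = 52°C

52°C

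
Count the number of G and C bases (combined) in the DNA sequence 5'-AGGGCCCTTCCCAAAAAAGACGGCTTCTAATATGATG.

17

Counting bases: G=8, A=12, C=9, T=8
G+C = 8 + 9 = 17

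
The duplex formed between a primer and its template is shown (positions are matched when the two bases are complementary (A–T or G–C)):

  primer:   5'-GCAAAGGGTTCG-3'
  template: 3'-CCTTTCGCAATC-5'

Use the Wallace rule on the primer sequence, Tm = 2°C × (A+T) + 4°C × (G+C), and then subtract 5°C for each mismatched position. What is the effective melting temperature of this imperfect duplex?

Primer base counts: A=3, T=2, G=5, C=2 → A+T=5, G+C=7
Perfect-match Tm = 2(5) + 4(7) = 10 + 28 = 38°C
Mismatches (positions where the bases are not complementary): 3 (at positions 2, 7, 11)
Effective Tm = 38 − 3×5 = 38 − 15 = 23°C

23°C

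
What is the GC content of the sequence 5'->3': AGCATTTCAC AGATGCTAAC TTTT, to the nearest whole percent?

33%

C=5, A=7, G=3, T=9
G+C = 3 + 5 = 8 out of 24 bases
%GC = 8/24 × 100 = 33.33% ≈ 33%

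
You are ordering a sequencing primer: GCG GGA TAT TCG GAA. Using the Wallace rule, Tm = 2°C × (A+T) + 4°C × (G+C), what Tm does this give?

46°C

Base counts: G=6, C=2, T=3, A=4
A+T = 7, G+C = 8
Tm = 4·8 + 2·7 = 32 + 14 = 46°C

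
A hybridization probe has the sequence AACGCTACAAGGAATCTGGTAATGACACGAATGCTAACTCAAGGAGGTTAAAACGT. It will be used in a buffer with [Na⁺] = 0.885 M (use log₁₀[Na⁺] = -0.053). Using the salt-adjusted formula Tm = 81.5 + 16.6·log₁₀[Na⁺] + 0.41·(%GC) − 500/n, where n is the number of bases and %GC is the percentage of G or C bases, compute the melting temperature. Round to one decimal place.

88.5°C

Length n = 56. Counting bases: A=22, C=10, G=13, T=11
G+C = 23, so %GC = 23/56 × 100 = 41.071%
Salt term: 16.6 × (-0.053) = -0.88
GC term: 0.41 × 41.071 = 16.839; length term: −500/56 = −8.929
Tm = 81.5 + (-0.88) + 16.839 − 8.929 = 88.53 → 88.5°C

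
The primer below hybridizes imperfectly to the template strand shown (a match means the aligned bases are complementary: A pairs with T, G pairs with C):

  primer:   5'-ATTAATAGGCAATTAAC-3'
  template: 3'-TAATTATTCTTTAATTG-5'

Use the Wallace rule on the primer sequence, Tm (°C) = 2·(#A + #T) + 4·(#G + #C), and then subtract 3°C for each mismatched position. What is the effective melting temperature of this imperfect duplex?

36°C

Primer base counts: A=8, T=5, G=2, C=2 → A+T=13, G+C=4
Perfect-match Tm = 2(13) + 4(4) = 26 + 16 = 42°C
Mismatches (positions where the bases are not complementary): 2 (at positions 8, 10)
Effective Tm = 42 − 2×3 = 42 − 6 = 36°C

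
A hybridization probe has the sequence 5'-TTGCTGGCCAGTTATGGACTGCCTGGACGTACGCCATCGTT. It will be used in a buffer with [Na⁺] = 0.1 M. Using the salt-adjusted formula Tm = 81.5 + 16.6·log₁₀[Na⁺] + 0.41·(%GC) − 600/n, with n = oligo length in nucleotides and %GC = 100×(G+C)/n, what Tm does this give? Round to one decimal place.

73.3°C

Length n = 41. Base counts: T=12, A=6, C=11, G=12
G+C = 23, so %GC = 23/41 × 100 = 56.098%
Salt term: 16.6 × (-1) = -16.6
GC term: 0.41 × 56.098 = 23; length term: −600/41 = −14.634
Tm = 81.5 + (-16.6) + 23 − 14.634 = 73.266 → 73.3°C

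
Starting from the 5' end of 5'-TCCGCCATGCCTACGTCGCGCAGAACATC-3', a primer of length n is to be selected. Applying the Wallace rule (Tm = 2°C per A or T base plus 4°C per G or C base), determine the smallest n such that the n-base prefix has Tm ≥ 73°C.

First 21 bases: TCCGCCATGCCTACGTCGCGC → Tm = 72°C (< 73°C)
First 22 bases: TCCGCCATGCCTACGTCGCGCA → Tm = 74°C (≥ 73°C)
Since every base adds ≥2°C, Tm only increases with n, so the threshold is first crossed at n = 22.

n = 22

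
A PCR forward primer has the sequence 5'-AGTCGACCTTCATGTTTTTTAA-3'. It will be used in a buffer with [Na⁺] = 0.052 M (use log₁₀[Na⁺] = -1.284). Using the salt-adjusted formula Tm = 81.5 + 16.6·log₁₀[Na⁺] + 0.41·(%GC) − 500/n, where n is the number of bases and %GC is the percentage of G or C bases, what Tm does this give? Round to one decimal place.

50.5°C

Length n = 22. A=5, G=3, T=10, C=4
G+C = 7, so %GC = 7/22 × 100 = 31.818%
Salt term: 16.6 × (-1.284) = -21.314
GC term: 0.41 × 31.818 = 13.045; length term: −500/22 = −22.727
Tm = 81.5 + (-21.314) + 13.045 − 22.727 = 50.504 → 50.5°C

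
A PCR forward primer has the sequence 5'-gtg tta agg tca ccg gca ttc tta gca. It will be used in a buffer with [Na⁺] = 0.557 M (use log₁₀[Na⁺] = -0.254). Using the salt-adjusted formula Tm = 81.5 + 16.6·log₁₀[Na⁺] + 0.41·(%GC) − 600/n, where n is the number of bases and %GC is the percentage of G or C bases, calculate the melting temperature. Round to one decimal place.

Length n = 27. Base counts: G=7, T=8, A=6, C=6
G+C = 13, so %GC = 13/27 × 100 = 48.148%
Salt term: 16.6 × (-0.254) = -4.216
GC term: 0.41 × 48.148 = 19.741; length term: −600/27 = −22.222
Tm = 81.5 + (-4.216) + 19.741 − 22.222 = 74.803 → 74.8°C

74.8°C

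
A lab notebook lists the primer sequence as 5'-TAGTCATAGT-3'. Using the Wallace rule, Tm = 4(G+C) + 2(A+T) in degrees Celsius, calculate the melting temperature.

Scanning the sequence gives T=4, G=2, C=1, A=3.
So N_AT = 7 and N_GC = 3.
Tm = 4·3 + 2·7 = 12 + 14 = 26°C

26°C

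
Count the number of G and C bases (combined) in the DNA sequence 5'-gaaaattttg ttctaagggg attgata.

C=1, T=10, G=7, A=9
G+C = 7 + 1 = 8

8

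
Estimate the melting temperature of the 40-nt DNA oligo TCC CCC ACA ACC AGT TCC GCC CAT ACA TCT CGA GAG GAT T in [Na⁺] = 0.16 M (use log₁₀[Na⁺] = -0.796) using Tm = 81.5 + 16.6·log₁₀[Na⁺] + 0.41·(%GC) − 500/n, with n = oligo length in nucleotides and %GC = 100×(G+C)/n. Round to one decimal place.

Length n = 40. T=8, A=10, G=6, C=16
G+C = 22, so %GC = 22/40 × 100 = 55%
Salt term: 16.6 × (-0.796) = -13.214
GC term: 0.41 × 55 = 22.55; length term: −500/40 = −12.5
Tm = 81.5 + (-13.214) + 22.55 − 12.5 = 78.336 → 78.3°C

78.3°C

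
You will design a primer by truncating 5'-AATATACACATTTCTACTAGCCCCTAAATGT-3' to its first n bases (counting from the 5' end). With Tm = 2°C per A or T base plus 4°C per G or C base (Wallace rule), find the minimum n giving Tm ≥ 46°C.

First 18 bases: AATATACACATTTCTACT → Tm = 44°C (< 46°C)
First 19 bases: AATATACACATTTCTACTA → Tm = 46°C (≥ 46°C)
Since every base adds ≥2°C, Tm only increases with n, so the threshold is first crossed at n = 19.

n = 19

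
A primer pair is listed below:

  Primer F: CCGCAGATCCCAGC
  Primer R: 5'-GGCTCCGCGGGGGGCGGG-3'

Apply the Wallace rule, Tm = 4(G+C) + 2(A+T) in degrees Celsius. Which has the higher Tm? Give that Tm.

Primer R, 70°C

Primer F: A+T=4, G+C=10 → Tm = 2(4)+4(10) = 48°C
Primer R: A+T=1, G+C=17 → Tm = 2(1)+4(17) = 70°C
48°C vs 70°C → primer R is higher.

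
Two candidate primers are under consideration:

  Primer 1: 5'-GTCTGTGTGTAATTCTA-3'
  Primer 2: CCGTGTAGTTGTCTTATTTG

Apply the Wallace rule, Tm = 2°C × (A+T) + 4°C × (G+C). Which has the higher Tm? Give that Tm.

Primer 1: A+T=11, G+C=6 → Tm = 2(11)+4(6) = 46°C
Primer 2: A+T=12, G+C=8 → Tm = 2(12)+4(8) = 56°C
46°C vs 56°C → primer 2 is higher.

Primer 2, 56°C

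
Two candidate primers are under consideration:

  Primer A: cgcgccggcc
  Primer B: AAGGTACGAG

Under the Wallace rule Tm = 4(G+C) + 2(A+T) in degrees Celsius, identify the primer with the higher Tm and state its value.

Primer A: A+T=0, G+C=10 → Tm = 2(0)+4(10) = 40°C
Primer B: A+T=5, G+C=5 → Tm = 2(5)+4(5) = 30°C
40°C vs 30°C → primer A is higher.

Primer A, 40°C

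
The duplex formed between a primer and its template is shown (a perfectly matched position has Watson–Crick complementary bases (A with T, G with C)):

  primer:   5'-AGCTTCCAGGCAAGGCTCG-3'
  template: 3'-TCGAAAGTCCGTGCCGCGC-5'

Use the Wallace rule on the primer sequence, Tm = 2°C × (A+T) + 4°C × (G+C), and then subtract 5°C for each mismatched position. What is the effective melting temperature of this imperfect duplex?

Primer base counts: A=4, T=3, G=6, C=6 → A+T=7, G+C=12
Perfect-match Tm = 2(7) + 4(12) = 14 + 48 = 62°C
Mismatches (positions where the bases are not complementary): 3 (at positions 6, 13, 17)
Effective Tm = 62 − 3×5 = 62 − 15 = 47°C

47°C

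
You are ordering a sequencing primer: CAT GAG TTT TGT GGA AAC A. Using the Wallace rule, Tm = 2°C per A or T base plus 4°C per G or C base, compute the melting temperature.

52°C

Scanning the sequence gives C=2, T=6, G=5, A=6.
A+T = 12, G+C = 7
Tm = 2×12 + 4×7 = 52°C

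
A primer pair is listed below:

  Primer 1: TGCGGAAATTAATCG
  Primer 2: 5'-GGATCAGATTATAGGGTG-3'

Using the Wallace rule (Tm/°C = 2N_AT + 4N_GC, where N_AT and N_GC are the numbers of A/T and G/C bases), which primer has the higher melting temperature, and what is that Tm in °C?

Primer 1: A+T=9, G+C=6 → Tm = 2(9)+4(6) = 42°C
Primer 2: A+T=10, G+C=8 → Tm = 2(10)+4(8) = 52°C
42°C vs 52°C → primer 2 is higher.

Primer 2, 52°C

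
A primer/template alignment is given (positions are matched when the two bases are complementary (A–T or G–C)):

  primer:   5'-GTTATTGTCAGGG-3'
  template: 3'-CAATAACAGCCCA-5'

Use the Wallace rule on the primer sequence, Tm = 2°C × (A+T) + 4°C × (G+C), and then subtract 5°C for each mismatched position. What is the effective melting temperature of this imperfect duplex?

Primer base counts: A=2, T=5, G=5, C=1 → A+T=7, G+C=6
Perfect-match Tm = 2(7) + 4(6) = 14 + 24 = 38°C
Mismatches (positions where the bases are not complementary): 2 (at positions 10, 13)
Effective Tm = 38 − 2×5 = 38 − 10 = 28°C

28°C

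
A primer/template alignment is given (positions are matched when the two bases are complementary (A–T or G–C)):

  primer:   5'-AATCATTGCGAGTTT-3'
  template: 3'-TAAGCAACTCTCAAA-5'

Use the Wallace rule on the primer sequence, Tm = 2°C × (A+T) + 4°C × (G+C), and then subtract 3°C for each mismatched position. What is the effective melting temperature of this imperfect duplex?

31°C

Primer base counts: A=4, T=6, G=3, C=2 → A+T=10, G+C=5
Perfect-match Tm = 2(10) + 4(5) = 20 + 20 = 40°C
Mismatches (positions where the bases are not complementary): 3 (at positions 2, 5, 9)
Effective Tm = 40 − 3×3 = 40 − 9 = 31°C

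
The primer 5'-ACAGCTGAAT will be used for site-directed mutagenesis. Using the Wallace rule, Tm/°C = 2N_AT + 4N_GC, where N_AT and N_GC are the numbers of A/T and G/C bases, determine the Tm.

Base counts: C=2, T=2, A=4, G=2
So N_AT = 6 and N_GC = 4.
Tm = 2×6 + 4×4 = 28°C

28°C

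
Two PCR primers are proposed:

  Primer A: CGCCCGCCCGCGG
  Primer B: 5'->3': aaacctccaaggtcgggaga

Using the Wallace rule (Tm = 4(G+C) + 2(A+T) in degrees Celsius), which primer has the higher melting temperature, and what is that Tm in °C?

Primer A: A+T=0, G+C=13 → Tm = 2(0)+4(13) = 52°C
Primer B: A+T=9, G+C=11 → Tm = 2(9)+4(11) = 62°C
52°C vs 62°C → primer B is higher.

Primer B, 62°C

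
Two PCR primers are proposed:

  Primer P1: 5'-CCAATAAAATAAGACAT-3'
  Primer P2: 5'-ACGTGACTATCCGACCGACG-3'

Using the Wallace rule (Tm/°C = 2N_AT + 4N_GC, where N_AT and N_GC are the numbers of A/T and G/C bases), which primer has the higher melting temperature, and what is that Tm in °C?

Primer P2, 64°C

Primer P1: A+T=13, G+C=4 → Tm = 2(13)+4(4) = 42°C
Primer P2: A+T=8, G+C=12 → Tm = 2(8)+4(12) = 64°C
42°C vs 64°C → primer P2 is higher.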